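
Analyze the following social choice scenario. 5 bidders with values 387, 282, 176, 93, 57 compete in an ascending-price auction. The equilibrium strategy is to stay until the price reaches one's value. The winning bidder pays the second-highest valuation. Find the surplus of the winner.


Step 1: Identify the highest value: 387
Step 2: Identify the second-highest value: 282
Step 3: The final price = second-highest value = 282
Step 4: Surplus = 387 - 282 = 105

105


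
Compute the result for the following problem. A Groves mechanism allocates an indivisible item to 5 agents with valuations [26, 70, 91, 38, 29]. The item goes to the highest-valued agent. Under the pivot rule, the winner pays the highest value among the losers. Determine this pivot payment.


Step 1: The efficient winner is agent 2 with value 91
Step 2: Other agents' values: [26, 70, 38, 29]
Step 3: Pivot payment = max(others) = 70
Step 4: The winner pays 70

70


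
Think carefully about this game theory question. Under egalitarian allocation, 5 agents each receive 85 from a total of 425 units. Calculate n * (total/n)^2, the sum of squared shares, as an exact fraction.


Step 1: Each agent's share = 425/5 = 85
Step 2: Square of each share = (85)^2 = 7225
Step 3: Sum of squares = 5 * 7225 = 36125

36125


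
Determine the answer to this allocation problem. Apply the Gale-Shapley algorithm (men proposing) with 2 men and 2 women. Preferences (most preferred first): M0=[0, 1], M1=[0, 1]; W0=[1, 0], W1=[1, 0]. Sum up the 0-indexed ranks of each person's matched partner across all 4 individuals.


Step 1: Run Gale-Shapley (men propose, women hold best offer):
  M0 proposes to W0; she accepts
  M1 proposes to W0; she switches from M0
  M0 proposes to W1; she accepts
Step 2: Final matching: W0-M1, W1-M0
Step 3: 0-indexed ranks (man's rank of his match, then woman's): 0 + 0 + 1 + 1
Step 4: Total rank sum = 2

2


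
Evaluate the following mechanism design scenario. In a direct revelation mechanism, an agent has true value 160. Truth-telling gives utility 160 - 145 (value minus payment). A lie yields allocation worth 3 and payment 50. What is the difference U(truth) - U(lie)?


Step 1: U(truth) = value - payment = 160 - 145 = 15
Step 2: U(lie) = allocation - payment = 3 - 50 = -47
Step 3: IC gap = 15 - (-47) = 62

62


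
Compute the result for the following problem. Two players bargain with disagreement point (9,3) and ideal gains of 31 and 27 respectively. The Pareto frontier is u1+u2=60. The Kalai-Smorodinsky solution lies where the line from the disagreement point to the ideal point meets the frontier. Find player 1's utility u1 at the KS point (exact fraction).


Step 1: At the KS point, (u1-d1)/r1 = (u2-d2)/r2 = t and u1+u2 = 60
Step 2: u1 = d1 + r1*t and u2 = d2 + r2*t, so (d1 + r1*t) + (d2 + r2*t) = 60
Step 3: t = (60 - 9 - 3)/(31 + 27) = 48/58 = 24/29
Step 4: u1 = d1 + r1*t = 9 + 31 * 24/29 = 1005/29
Step 5: (Check: u2 = d2 + r2*t = 735/29; u1+u2 = 1005/29 + 735/29 = 60, on the frontier.)

1005/29


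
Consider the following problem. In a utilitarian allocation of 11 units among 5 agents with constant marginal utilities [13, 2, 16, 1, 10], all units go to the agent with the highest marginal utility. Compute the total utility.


Step 1: The marginal utilities are [13, 2, 16, 1, 10]
Step 2: The highest marginal utility is 16
Step 3: All 11 units go to that agent
Step 4: Total utility = 16 * 11 = 176

176


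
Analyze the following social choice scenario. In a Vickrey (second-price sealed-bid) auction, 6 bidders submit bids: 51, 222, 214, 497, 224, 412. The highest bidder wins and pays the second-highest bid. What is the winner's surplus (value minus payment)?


Step 1: Sort bids in descending order: 497, 412, 224, 222, 214, 51
Step 2: The winning bid is the highest: 497
Step 3: The payment equals the second-highest bid: 412
Step 4: Surplus = winner's bid - payment = 497 - 412 = 85

85


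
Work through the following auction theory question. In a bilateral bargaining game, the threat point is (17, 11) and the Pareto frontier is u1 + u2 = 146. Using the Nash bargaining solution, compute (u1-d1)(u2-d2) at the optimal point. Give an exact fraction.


Step 1: The Nash solution splits surplus symmetrically above the disagreement point
Step 2: u1 = (total + d1 - d2)/2 = (146 + 17 - 11)/2 = 76
Step 3: u2 = (total - d1 + d2)/2 = (146 - 17 + 11)/2 = 70
Step 4: Nash product = (76 - 17) * (70 - 11)
Step 5: = 59 * 59 = 3481

3481


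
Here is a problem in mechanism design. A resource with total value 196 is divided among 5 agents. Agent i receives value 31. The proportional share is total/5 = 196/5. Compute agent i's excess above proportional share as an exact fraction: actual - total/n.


Step 1: Proportional share = 196/5
Step 2: Agent's actual allocation = 31
Step 3: Excess = 31 - 196/5 = -41/5

-41/5


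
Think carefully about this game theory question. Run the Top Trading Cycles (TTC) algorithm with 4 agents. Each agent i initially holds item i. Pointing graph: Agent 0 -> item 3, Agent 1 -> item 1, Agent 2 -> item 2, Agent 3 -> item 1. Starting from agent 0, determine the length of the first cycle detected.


Step 1: Trace the pointer graph from agent 0: 0 -> 3 -> 1 -> 1
Step 2: A cycle is detected when we revisit agent 1
Step 3: The cycle is: 1 -> 1
Step 4: Cycle length = 1

1


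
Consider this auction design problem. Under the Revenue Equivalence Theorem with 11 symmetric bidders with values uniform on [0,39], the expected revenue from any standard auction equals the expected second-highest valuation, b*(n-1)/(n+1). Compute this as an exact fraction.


Step 1: By Revenue Equivalence, expected revenue = b*(n-1)/(n+1)
Step 2: Substituting n = 11, b = 39
Step 3: Revenue = 39*(11-1)/(11+1) = 39*10/12
Step 4: Revenue = 390/12 = 65/2

65/2


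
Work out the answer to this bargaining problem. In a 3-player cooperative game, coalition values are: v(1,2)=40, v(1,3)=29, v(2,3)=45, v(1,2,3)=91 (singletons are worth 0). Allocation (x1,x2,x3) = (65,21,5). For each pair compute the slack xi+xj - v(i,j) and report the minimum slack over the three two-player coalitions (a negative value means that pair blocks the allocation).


Step 1: Slack for coalition (1,2): x1+x2 - v12 = 86 - 40 = 46
Step 2: Slack for coalition (1,3): x1+x3 - v13 = 70 - 29 = 41
Step 3: Slack for coalition (2,3): x2+x3 - v23 = 26 - 45 = -19
Step 4: Minimum slack = min(46, 41, -19) = -19, attained by (2,3); coalition (2,3) can block (slack < 0), so the allocation is not in the core

-19


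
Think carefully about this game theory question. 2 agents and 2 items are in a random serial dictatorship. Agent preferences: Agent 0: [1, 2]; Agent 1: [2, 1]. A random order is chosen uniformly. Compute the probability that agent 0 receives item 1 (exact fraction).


Step 1: Agent 0 wants item 1
Step 2: There are 2 possible orderings of agents
Step 3: In 2 orderings, agent 0 gets item 1
Step 4: Probability = 2/2 = 1

1


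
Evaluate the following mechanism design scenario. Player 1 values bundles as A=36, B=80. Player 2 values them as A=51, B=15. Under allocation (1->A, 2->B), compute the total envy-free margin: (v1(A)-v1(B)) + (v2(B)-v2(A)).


Step 1: Player 1's margin = v1(A) - v1(B) = 36 - 80 = -44
Step 2: Player 2's margin = v2(B) - v2(A) = 15 - 51 = -36
Step 3: Total margin = -44 + -36 = -80

-80


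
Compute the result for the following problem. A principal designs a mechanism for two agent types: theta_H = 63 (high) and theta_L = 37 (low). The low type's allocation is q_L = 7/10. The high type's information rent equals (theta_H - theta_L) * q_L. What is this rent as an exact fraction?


Step 1: theta_H - theta_L = 63 - 37 = 26
Step 2: Information rent = (theta_H - theta_L) * q_L
Step 3: = 26 * 7/10
Step 4: = 91/5

91/5


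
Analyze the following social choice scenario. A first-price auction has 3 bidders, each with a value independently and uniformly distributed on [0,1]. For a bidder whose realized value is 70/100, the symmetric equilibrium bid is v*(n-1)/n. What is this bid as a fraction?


Step 1: The symmetric BNE bidding function is b(v) = v * (n-1) / n
Step 2: Substitute v = 7/10 and n = 3
Step 3: b = 7/10 * 2/3
Step 4: b = 7/15

7/15


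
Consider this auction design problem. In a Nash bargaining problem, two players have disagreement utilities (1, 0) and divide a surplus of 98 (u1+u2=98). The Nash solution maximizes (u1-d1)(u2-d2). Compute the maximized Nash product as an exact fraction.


Step 1: The Nash solution splits surplus symmetrically above the disagreement point
Step 2: u1 = (total + d1 - d2)/2 = (98 + 1 - 0)/2 = 99/2
Step 3: u2 = (total - d1 + d2)/2 = (98 - 1 + 0)/2 = 97/2
Step 4: Nash product = (99/2 - 1) * (97/2 - 0)
Step 5: = 97/2 * 97/2 = 9409/4

9409/4


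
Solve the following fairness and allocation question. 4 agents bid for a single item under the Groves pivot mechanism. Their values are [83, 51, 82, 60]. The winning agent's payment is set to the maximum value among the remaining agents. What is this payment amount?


Step 1: The efficient winner is agent 0 with value 83
Step 2: Other agents' values: [51, 82, 60]
Step 3: Pivot payment = max(others) = 82
Step 4: The winner pays 82

82


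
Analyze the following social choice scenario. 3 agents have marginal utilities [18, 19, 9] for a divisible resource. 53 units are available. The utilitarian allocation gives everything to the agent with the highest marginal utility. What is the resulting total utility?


Step 1: The marginal utilities are [18, 19, 9]
Step 2: The highest marginal utility is 19
Step 3: All 53 units go to that agent
Step 4: Total utility = 19 * 53 = 1007

1007


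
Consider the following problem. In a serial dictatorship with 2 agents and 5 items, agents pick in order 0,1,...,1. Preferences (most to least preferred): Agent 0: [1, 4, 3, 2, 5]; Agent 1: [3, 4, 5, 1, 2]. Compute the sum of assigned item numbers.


Step 1: Agent 0 picks item 1
Step 2: Agent 1 picks item 3
Step 3: Sum = 1 + 3 = 4

4


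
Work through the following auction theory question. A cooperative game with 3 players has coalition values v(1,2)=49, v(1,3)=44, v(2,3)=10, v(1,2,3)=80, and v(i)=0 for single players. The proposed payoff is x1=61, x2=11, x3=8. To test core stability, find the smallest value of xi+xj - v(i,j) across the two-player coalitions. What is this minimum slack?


Step 1: Slack for coalition (1,2): x1+x2 - v12 = 72 - 49 = 23
Step 2: Slack for coalition (1,3): x1+x3 - v13 = 69 - 44 = 25
Step 3: Slack for coalition (2,3): x2+x3 - v23 = 19 - 10 = 9
Step 4: Minimum slack = min(23, 25, 9) = 9, attained by (2,3); no pair can gain by deviating, so the allocation is in the core

9


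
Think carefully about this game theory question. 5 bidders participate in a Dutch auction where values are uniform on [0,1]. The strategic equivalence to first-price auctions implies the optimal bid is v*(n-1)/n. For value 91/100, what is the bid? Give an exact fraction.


Step 1: Dutch auctions are strategically equivalent to first-price auctions
Step 2: The equilibrium bid is b(v) = v*(n-1)/n
Step 3: b = 91/100 * 4/5
Step 4: b = 91/125

91/125


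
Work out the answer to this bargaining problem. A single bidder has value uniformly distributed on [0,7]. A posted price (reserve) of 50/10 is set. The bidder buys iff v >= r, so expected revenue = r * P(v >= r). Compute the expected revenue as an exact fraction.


Step 1: Posted price r = 5, value support [0,7]
Step 2: P(v >= r) = (7 - 5)/7 = 2/7
Step 3: Expected revenue = r * P(v >= r) = 5 * 2/7
Step 4: Revenue = 10/7

10/7


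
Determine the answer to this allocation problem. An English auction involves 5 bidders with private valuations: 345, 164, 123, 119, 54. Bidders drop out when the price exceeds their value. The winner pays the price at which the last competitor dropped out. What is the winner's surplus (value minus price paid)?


Step 1: Identify the highest value: 345
Step 2: Identify the second-highest value: 164
Step 3: The final price = second-highest value = 164
Step 4: Surplus = 345 - 164 = 181

181


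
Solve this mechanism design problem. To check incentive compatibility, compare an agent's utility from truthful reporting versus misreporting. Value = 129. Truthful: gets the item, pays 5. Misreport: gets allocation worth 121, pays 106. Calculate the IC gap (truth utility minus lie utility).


Step 1: U(truth) = value - payment = 129 - 5 = 124
Step 2: U(lie) = allocation - payment = 121 - 106 = 15
Step 3: IC gap = 124 - 15 = 109

109


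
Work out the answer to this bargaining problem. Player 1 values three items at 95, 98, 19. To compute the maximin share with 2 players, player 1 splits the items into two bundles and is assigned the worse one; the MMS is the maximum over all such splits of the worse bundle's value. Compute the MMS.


Step 1: Item values = 95, 98, 19
Step 2: Enumerate all 2-bundle partitions and take the smaller bundle:
  Partition 1: {95} vs {98,19} -> bundles 95, 117; min = 95
  Partition 2: {98} vs {95,19} -> bundles 98, 114; min = 98
  Partition 3: {19} vs {95,98} -> bundles 19, 193; min = 19
Step 3: MMS = max(95, 98, 19) = 98

98


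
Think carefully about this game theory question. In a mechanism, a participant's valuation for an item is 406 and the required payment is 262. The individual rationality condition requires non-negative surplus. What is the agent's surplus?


Step 1: Surplus = value - payment = 406 - 262 = 144
Step 2: IR is satisfied (surplus >= 0)

144


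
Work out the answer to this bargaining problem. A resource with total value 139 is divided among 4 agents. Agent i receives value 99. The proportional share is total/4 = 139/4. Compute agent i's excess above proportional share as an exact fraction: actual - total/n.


Step 1: Proportional share = 139/4
Step 2: Agent's actual allocation = 99
Step 3: Excess = 99 - 139/4 = 257/4

257/4


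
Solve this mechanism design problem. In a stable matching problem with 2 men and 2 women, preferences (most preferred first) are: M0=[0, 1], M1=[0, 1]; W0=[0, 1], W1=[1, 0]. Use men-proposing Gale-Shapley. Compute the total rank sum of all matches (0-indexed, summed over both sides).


Step 1: Run Gale-Shapley (men propose, women hold best offer):
  M0 proposes to W0; she accepts
  M1 proposes to W0; rejected
  M1 proposes to W1; she accepts
Step 2: Final matching: W0-M0, W1-M1
Step 3: 0-indexed ranks (man's rank of his match, then woman's): 0 + 0 + 1 + 0
Step 4: Total rank sum = 1

1


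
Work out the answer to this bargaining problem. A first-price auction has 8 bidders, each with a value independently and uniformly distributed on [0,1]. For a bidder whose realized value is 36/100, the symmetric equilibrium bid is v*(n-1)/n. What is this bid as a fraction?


Step 1: The symmetric BNE bidding function is b(v) = v * (n-1) / n
Step 2: Substitute v = 9/25 and n = 8
Step 3: b = 9/25 * 7/8
Step 4: b = 63/200

63/200


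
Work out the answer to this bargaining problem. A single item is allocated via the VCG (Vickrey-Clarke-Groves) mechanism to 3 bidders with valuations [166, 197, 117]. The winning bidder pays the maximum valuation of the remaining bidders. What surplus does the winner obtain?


Step 1: The winner is the agent with the highest value: agent 1 with value 197
Step 2: Values of other agents: [166, 117]
Step 3: VCG payment = max of others' values = 166
Step 4: Surplus = 197 - 166 = 31

31


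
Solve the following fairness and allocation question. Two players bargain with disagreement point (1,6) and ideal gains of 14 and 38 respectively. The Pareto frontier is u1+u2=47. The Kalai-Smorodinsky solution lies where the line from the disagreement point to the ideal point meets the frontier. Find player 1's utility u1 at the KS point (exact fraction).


Step 1: At the KS point, (u1-d1)/r1 = (u2-d2)/r2 = t and u1+u2 = 47
Step 2: u1 = d1 + r1*t and u2 = d2 + r2*t, so (d1 + r1*t) + (d2 + r2*t) = 47
Step 3: t = (47 - 1 - 6)/(14 + 38) = 40/52 = 10/13
Step 4: u1 = d1 + r1*t = 1 + 14 * 10/13 = 153/13
Step 5: (Check: u2 = d2 + r2*t = 458/13; u1+u2 = 153/13 + 458/13 = 47, on the frontier.)

153/13


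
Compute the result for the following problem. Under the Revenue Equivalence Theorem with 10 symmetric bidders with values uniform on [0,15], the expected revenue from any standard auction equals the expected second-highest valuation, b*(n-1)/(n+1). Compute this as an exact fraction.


Step 1: By Revenue Equivalence, expected revenue = b*(n-1)/(n+1)
Step 2: Substituting n = 10, b = 15
Step 3: Revenue = 15*(10-1)/(10+1) = 15*9/11
Step 4: Revenue = 135/11

135/11


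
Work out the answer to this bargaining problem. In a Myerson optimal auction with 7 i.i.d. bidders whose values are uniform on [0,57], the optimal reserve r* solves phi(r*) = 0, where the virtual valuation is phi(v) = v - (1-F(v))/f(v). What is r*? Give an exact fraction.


Step 1: For U[0,57], F(v) = v/57 and f(v) = 1/57
Step 2: phi(v) = v - (1 - v/57)/(1/57) = v - (57 - v) = 2v - 57
Step 3: Set phi(r*) = 0: 2r* - 57 = 0
Step 4: r* = 57/2 (the number of bidders n = 7 does not enter)

57/2


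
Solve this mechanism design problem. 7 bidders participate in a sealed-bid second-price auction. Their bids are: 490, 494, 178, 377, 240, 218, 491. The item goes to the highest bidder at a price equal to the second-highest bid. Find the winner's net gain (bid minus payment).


Step 1: Sort bids in descending order: 494, 491, 490, 377, 240, 218, 178
Step 2: The winning bid is the highest: 494
Step 3: The payment equals the second-highest bid: 491
Step 4: Surplus = winner's bid - payment = 494 - 491 = 3

3


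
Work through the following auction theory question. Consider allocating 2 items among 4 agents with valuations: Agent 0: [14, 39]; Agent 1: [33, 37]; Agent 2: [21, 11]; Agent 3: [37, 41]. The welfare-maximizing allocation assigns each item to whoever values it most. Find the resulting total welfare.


Step 1: For each item, find the maximum value among all agents.
Step 2: Item 0 -> Agent 3 (value 37)
Step 3: Item 1 -> Agent 3 (value 41)
Step 4: Total welfare = 37 + 41 = 78

78


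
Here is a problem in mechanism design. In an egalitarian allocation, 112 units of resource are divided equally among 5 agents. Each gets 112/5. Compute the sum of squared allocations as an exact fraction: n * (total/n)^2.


Step 1: Each agent's share = 112/5
Step 2: Square of each share = (112/5)^2 = 12544/25
Step 3: Sum of squares = 5 * 12544/25 = 12544/5

12544/5


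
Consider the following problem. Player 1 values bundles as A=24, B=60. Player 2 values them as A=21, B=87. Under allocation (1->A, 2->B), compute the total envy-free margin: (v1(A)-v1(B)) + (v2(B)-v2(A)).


Step 1: Player 1's margin = v1(A) - v1(B) = 24 - 60 = -36
Step 2: Player 2's margin = v2(B) - v2(A) = 87 - 21 = 66
Step 3: Total margin = -36 + 66 = 30

30


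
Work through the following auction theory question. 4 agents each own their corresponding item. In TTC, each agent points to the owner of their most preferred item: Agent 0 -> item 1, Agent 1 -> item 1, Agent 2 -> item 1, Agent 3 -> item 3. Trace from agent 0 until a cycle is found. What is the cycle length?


Step 1: Trace the pointer graph from agent 0: 0 -> 1 -> 1
Step 2: A cycle is detected when we revisit agent 1
Step 3: The cycle is: 1 -> 1
Step 4: Cycle length = 1

1


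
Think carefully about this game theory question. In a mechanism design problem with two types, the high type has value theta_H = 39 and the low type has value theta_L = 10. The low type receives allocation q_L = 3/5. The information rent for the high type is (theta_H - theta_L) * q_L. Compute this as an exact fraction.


Step 1: theta_H - theta_L = 39 - 10 = 29
Step 2: Information rent = (theta_H - theta_L) * q_L
Step 3: = 29 * 3/5
Step 4: = 87/5

87/5


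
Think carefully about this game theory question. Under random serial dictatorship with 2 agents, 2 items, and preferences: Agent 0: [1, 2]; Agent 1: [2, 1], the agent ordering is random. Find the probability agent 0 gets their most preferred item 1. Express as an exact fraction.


Step 1: Agent 0 wants item 1
Step 2: There are 2 possible orderings of agents
Step 3: In 2 orderings, agent 0 gets item 1
Step 4: Probability = 2/2 = 1

1


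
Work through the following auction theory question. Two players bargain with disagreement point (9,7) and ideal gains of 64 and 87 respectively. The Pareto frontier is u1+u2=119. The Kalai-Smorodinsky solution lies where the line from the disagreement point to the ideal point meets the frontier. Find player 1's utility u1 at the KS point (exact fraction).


Step 1: At the KS point, (u1-d1)/r1 = (u2-d2)/r2 = t and u1+u2 = 119
Step 2: u1 = d1 + r1*t and u2 = d2 + r2*t, so (d1 + r1*t) + (d2 + r2*t) = 119
Step 3: t = (119 - 9 - 7)/(64 + 87) = 103/151
Step 4: u1 = d1 + r1*t = 9 + 64 * 103/151 = 7951/151
Step 5: (Check: u2 = d2 + r2*t = 10018/151; u1+u2 = 7951/151 + 10018/151 = 119, on the frontier.)

7951/151


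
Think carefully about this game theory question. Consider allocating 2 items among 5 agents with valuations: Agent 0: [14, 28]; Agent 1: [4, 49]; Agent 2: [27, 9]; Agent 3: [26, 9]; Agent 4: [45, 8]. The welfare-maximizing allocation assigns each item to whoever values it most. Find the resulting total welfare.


Step 1: For each item, find the maximum value among all agents.
Step 2: Item 0 -> Agent 4 (value 45)
Step 3: Item 1 -> Agent 1 (value 49)
Step 4: Total welfare = 45 + 49 = 94

94


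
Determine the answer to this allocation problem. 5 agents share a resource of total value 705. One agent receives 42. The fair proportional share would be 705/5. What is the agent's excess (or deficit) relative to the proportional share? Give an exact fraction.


Step 1: Proportional share = 705/5 = 141
Step 2: Agent's actual allocation = 42
Step 3: Excess = 42 - 141 = -99

-99


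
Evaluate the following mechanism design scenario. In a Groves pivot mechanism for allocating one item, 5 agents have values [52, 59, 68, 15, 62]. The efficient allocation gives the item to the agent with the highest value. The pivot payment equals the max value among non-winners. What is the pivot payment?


Step 1: The efficient winner is agent 2 with value 68
Step 2: Other agents' values: [52, 59, 15, 62]
Step 3: Pivot payment = max(others) = 62
Step 4: The winner pays 62

62


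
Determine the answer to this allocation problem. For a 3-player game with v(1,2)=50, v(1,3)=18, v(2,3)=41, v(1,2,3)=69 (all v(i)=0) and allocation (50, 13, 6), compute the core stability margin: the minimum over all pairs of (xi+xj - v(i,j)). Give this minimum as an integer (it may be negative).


Step 1: Slack for coalition (1,2): x1+x2 - v12 = 63 - 50 = 13
Step 2: Slack for coalition (1,3): x1+x3 - v13 = 56 - 18 = 38
Step 3: Slack for coalition (2,3): x2+x3 - v23 = 19 - 41 = -22
Step 4: Minimum slack = min(13, 38, -22) = -22, attained by (2,3); coalition (2,3) can block (slack < 0), so the allocation is not in the core

-22


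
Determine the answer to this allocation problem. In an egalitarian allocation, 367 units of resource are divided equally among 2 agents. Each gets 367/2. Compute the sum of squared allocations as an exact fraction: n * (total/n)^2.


Step 1: Each agent's share = 367/2
Step 2: Square of each share = (367/2)^2 = 134689/4
Step 3: Sum of squares = 2 * 134689/4 = 134689/2

134689/2


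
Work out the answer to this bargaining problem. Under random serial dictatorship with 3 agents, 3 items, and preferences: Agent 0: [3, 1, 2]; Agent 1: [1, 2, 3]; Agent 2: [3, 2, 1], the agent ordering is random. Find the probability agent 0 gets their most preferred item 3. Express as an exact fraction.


Step 1: Agent 0 wants item 3
Step 2: There are 6 possible orderings of agents
Step 3: In 3 orderings, agent 0 gets item 3
Step 4: Probability = 3/6 = 1/2

1/2


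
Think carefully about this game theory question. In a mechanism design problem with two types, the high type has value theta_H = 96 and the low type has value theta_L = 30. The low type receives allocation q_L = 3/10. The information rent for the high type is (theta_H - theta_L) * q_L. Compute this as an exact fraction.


Step 1: theta_H - theta_L = 96 - 30 = 66
Step 2: Information rent = (theta_H - theta_L) * q_L
Step 3: = 66 * 3/10
Step 4: = 99/5

99/5


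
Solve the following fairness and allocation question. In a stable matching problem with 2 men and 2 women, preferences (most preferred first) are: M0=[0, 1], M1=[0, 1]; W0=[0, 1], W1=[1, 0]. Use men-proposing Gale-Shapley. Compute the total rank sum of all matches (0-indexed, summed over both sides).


Step 1: Run Gale-Shapley (men propose, women hold best offer):
  M0 proposes to W0; she accepts
  M1 proposes to W0; rejected
  M1 proposes to W1; she accepts
Step 2: Final matching: W0-M0, W1-M1
Step 3: 0-indexed ranks (man's rank of his match, then woman's): 0 + 0 + 1 + 0
Step 4: Total rank sum = 1

1


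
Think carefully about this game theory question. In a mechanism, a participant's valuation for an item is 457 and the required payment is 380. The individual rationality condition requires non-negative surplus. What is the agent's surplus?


Step 1: Surplus = value - payment = 457 - 380 = 77
Step 2: IR is satisfied (surplus >= 0)

77


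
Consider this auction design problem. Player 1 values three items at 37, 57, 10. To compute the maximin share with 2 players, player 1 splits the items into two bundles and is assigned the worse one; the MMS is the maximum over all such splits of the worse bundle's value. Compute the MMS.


Step 1: Item values = 37, 57, 10
Step 2: Enumerate all 2-bundle partitions and take the smaller bundle:
  Partition 1: {37} vs {57,10} -> bundles 37, 67; min = 37
  Partition 2: {57} vs {37,10} -> bundles 57, 47; min = 47
  Partition 3: {10} vs {37,57} -> bundles 10, 94; min = 10
Step 3: MMS = max(37, 47, 10) = 47

47


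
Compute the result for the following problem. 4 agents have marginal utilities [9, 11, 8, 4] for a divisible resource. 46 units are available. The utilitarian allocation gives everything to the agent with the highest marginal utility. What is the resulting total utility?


Step 1: The marginal utilities are [9, 11, 8, 4]
Step 2: The highest marginal utility is 11
Step 3: All 46 units go to that agent
Step 4: Total utility = 11 * 46 = 506

506


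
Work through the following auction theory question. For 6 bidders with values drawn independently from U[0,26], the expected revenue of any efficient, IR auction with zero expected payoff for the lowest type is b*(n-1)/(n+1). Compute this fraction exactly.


Step 1: By Revenue Equivalence, expected revenue = b*(n-1)/(n+1)
Step 2: Substituting n = 6, b = 26
Step 3: Revenue = 26*(6-1)/(6+1) = 26*5/7
Step 4: Revenue = 130/7

130/7


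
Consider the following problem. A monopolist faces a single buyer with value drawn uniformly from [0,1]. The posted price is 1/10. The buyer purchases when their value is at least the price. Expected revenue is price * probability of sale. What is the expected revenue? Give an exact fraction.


Step 1: Posted price r = 1/10, value support [0,1]
Step 2: P(v >= r) = (1 - 1/10)/1 = 9/10
Step 3: Expected revenue = r * P(v >= r) = 1/10 * 9/10
Step 4: Revenue = 9/100

9/100


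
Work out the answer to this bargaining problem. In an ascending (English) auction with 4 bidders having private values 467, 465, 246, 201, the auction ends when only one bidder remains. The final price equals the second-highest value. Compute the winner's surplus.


Step 1: Identify the highest value: 467
Step 2: Identify the second-highest value: 465
Step 3: The final price = second-highest value = 465
Step 4: Surplus = 467 - 465 = 2

2


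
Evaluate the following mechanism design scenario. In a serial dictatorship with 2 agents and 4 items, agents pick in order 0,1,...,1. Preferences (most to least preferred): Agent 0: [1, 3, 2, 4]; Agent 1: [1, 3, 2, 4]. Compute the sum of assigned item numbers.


Step 1: Agent 0 picks item 1
Step 2: Agent 1 picks item 3
Step 3: Sum = 1 + 3 = 4

4


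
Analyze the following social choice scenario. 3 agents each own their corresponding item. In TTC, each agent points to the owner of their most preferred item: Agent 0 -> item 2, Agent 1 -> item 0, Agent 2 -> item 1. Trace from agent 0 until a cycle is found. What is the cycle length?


Step 1: Trace the pointer graph from agent 0: 0 -> 2 -> 1 -> 0
Step 2: A cycle is detected when we revisit agent 0
Step 3: The cycle is: 0 -> 2 -> 1 -> 0
Step 4: Cycle length = 3

3


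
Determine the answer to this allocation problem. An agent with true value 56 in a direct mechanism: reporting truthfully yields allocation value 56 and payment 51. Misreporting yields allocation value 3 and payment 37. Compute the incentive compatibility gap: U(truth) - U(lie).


Step 1: U(truth) = value - payment = 56 - 51 = 5
Step 2: U(lie) = allocation - payment = 3 - 37 = -34
Step 3: IC gap = 5 - (-34) = 39

39


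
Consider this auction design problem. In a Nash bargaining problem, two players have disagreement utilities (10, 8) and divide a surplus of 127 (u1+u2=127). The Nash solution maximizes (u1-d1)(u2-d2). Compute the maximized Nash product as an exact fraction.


Step 1: The Nash solution splits surplus symmetrically above the disagreement point
Step 2: u1 = (total + d1 - d2)/2 = (127 + 10 - 8)/2 = 129/2
Step 3: u2 = (total - d1 + d2)/2 = (127 - 10 + 8)/2 = 125/2
Step 4: Nash product = (129/2 - 10) * (125/2 - 8)
Step 5: = 109/2 * 109/2 = 11881/4

11881/4


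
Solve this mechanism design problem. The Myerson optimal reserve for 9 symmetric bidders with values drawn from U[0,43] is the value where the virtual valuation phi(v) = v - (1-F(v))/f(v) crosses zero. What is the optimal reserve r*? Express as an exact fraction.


Step 1: For U[0,43], F(v) = v/43 and f(v) = 1/43
Step 2: phi(v) = v - (1 - v/43)/(1/43) = v - (43 - v) = 2v - 43
Step 3: Set phi(r*) = 0: 2r* - 43 = 0
Step 4: r* = 43/2 (the number of bidders n = 9 does not enter)

43/2


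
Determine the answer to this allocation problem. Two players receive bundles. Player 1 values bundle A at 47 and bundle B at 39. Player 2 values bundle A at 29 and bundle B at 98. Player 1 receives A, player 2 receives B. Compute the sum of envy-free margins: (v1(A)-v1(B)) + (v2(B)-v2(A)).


Step 1: Player 1's margin = v1(A) - v1(B) = 47 - 39 = 8
Step 2: Player 2's margin = v2(B) - v2(A) = 98 - 29 = 69
Step 3: Total margin = 8 + 69 = 77

77


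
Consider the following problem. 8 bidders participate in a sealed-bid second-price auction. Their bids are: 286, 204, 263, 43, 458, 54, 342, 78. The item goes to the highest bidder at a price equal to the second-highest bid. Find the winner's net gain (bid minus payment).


Step 1: Sort bids in descending order: 458, 342, 286, 263, 204, 78, 54, 43
Step 2: The winning bid is the highest: 458
Step 3: The payment equals the second-highest bid: 342
Step 4: Surplus = winner's bid - payment = 458 - 342 = 116

116


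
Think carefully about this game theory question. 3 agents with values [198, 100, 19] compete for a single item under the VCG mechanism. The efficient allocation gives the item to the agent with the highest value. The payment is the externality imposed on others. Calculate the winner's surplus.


Step 1: The winner is the agent with the highest value: agent 0 with value 198
Step 2: Values of other agents: [100, 19]
Step 3: VCG payment = max of others' values = 100
Step 4: Surplus = 198 - 100 = 98

98


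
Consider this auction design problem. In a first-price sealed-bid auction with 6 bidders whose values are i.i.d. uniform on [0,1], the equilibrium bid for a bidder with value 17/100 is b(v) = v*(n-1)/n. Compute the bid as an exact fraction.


Step 1: The symmetric BNE bidding function is b(v) = v * (n-1) / n
Step 2: Substitute v = 17/100 and n = 6
Step 3: b = 17/100 * 5/6
Step 4: b = 17/120

17/120


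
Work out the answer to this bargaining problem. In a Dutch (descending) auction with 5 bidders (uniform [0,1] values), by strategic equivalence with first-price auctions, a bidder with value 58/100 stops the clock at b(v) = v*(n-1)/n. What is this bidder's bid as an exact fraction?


Step 1: Dutch auctions are strategically equivalent to first-price auctions
Step 2: The equilibrium bid is b(v) = v*(n-1)/n
Step 3: b = 29/50 * 4/5
Step 4: b = 58/125

58/125


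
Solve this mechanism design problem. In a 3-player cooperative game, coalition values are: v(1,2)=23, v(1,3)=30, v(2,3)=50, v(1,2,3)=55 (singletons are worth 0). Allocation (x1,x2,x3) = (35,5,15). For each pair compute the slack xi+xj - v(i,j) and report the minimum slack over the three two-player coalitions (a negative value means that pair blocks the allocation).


Step 1: Slack for coalition (1,2): x1+x2 - v12 = 40 - 23 = 17
Step 2: Slack for coalition (1,3): x1+x3 - v13 = 50 - 30 = 20
Step 3: Slack for coalition (2,3): x2+x3 - v23 = 20 - 50 = -30
Step 4: Minimum slack = min(17, 20, -30) = -30, attained by (2,3); coalition (2,3) can block (slack < 0), so the allocation is not in the core

-30


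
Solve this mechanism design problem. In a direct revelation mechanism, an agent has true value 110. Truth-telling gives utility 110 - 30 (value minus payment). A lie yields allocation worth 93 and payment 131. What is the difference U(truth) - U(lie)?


Step 1: U(truth) = value - payment = 110 - 30 = 80
Step 2: U(lie) = allocation - payment = 93 - 131 = -38
Step 3: IC gap = 80 - (-38) = 118

118


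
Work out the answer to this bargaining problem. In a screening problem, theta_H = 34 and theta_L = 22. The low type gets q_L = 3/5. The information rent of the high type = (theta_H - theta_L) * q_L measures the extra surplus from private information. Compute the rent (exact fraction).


Step 1: theta_H - theta_L = 34 - 22 = 12
Step 2: Information rent = (theta_H - theta_L) * q_L
Step 3: = 12 * 3/5
Step 4: = 36/5

36/5


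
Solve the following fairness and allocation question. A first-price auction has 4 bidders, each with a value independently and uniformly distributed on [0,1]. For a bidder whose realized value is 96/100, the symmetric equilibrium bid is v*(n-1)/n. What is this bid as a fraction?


Step 1: The symmetric BNE bidding function is b(v) = v * (n-1) / n
Step 2: Substitute v = 24/25 and n = 4
Step 3: b = 24/25 * 3/4
Step 4: b = 18/25

18/25


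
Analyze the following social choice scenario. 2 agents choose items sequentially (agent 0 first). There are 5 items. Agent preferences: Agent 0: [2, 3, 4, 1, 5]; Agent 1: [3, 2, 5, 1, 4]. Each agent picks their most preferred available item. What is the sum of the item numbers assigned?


Step 1: Agent 0 picks item 2
Step 2: Agent 1 picks item 3
Step 3: Sum = 2 + 3 = 5

5


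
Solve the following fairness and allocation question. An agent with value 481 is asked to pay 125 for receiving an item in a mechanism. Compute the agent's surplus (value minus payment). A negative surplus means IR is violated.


Step 1: Surplus = value - payment = 481 - 125 = 356
Step 2: IR is satisfied (surplus >= 0)

356


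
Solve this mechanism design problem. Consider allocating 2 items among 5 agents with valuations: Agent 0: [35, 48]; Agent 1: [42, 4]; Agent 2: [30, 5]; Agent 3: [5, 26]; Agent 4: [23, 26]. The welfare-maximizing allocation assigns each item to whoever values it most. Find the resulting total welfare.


Step 1: For each item, find the maximum value among all agents.
Step 2: Item 0 -> Agent 1 (value 42)
Step 3: Item 1 -> Agent 0 (value 48)
Step 4: Total welfare = 42 + 48 = 90

90


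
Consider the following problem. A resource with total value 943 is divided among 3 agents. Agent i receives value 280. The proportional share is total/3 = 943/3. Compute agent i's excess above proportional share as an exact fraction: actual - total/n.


Step 1: Proportional share = 943/3
Step 2: Agent's actual allocation = 280
Step 3: Excess = 280 - 943/3 = -103/3

-103/3


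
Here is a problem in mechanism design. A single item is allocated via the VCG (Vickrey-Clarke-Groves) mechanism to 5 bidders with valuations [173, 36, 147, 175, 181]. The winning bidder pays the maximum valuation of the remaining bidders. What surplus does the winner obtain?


Step 1: The winner is the agent with the highest value: agent 4 with value 181
Step 2: Values of other agents: [173, 36, 147, 175]
Step 3: VCG payment = max of others' values = 175
Step 4: Surplus = 181 - 175 = 6

6


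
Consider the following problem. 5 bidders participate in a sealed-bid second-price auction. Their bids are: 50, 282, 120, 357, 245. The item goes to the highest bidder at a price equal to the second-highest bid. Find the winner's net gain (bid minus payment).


Step 1: Sort bids in descending order: 357, 282, 245, 120, 50
Step 2: The winning bid is the highest: 357
Step 3: The payment equals the second-highest bid: 282
Step 4: Surplus = winner's bid - payment = 357 - 282 = 75

75


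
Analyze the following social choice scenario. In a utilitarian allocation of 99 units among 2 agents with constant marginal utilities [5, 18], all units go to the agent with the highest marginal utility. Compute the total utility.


Step 1: The marginal utilities are [5, 18]
Step 2: The highest marginal utility is 18
Step 3: All 99 units go to that agent
Step 4: Total utility = 18 * 99 = 1782

1782


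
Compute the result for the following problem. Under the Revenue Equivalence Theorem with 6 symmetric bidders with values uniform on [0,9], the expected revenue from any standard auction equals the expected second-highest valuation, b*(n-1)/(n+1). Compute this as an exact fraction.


Step 1: By Revenue Equivalence, expected revenue = b*(n-1)/(n+1)
Step 2: Substituting n = 6, b = 9
Step 3: Revenue = 9*(6-1)/(6+1) = 9*5/7
Step 4: Revenue = 45/7

45/7


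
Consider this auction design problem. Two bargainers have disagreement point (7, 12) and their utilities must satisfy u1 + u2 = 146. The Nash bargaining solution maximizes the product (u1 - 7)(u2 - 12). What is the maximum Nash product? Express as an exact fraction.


Step 1: The Nash solution splits surplus symmetrically above the disagreement point
Step 2: u1 = (total + d1 - d2)/2 = (146 + 7 - 12)/2 = 141/2
Step 3: u2 = (total - d1 + d2)/2 = (146 - 7 + 12)/2 = 151/2
Step 4: Nash product = (141/2 - 7) * (151/2 - 12)
Step 5: = 127/2 * 127/2 = 16129/4

16129/4


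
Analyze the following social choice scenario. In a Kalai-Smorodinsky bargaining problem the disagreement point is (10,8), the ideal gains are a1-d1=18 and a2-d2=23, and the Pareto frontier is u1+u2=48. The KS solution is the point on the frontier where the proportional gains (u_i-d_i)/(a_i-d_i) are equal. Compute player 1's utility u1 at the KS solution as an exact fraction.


Step 1: At the KS point, (u1-d1)/r1 = (u2-d2)/r2 = t and u1+u2 = 48
Step 2: u1 = d1 + r1*t and u2 = d2 + r2*t, so (d1 + r1*t) + (d2 + r2*t) = 48
Step 3: t = (48 - 10 - 8)/(18 + 23) = 30/41
Step 4: u1 = d1 + r1*t = 10 + 18 * 30/41 = 950/41
Step 5: (Check: u2 = d2 + r2*t = 1018/41; u1+u2 = 950/41 + 1018/41 = 48, on the frontier.)

950/41


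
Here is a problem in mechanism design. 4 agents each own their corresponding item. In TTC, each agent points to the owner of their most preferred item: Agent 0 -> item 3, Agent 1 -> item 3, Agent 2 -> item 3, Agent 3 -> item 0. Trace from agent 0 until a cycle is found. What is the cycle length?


Step 1: Trace the pointer graph from agent 0: 0 -> 3 -> 0
Step 2: A cycle is detected when we revisit agent 0
Step 3: The cycle is: 0 -> 3 -> 0
Step 4: Cycle length = 2

2


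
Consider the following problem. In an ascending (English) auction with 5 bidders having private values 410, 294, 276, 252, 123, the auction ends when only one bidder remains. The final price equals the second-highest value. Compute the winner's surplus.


Step 1: Identify the highest value: 410
Step 2: Identify the second-highest value: 294
Step 3: The final price = second-highest value = 294
Step 4: Surplus = 410 - 294 = 116

116
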